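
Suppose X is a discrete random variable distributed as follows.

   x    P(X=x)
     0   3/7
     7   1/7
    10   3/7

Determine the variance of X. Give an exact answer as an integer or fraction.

1074/49

E[X] = (3/7)·0 + (1/7)·7 + (3/7)·10 = 37/7
E[X²] = (3/7)·0 + (1/7)·49 + (3/7)·100 = 349/7
Var(X) = 349/7 − (37/7)² = 1074/49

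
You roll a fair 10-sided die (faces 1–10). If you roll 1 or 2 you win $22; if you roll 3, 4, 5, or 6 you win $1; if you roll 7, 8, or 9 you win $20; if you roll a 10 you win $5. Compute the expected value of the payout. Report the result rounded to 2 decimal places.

E[payout] = (2/5)·1 + (1/10)·5 + (3/10)·20 + (1/5)·22 = 113/10
≈ $11.30

$11.30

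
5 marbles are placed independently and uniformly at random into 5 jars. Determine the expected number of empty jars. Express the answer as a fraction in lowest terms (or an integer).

Let Xⱼ=1 if jar j is empty. P(Xⱼ=1) = ((5-1)/5)^5 = 1024/3125.
By linearity, E[#empty] = 5·1024/3125 = 1024/625.

1024/625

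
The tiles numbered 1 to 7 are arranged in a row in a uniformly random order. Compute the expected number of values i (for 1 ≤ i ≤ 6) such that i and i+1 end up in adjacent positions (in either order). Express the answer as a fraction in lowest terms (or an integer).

12/7

For each i ∈ {1,…,6}, let Xᵢ = 1 if i and i+1 are adjacent. P(Xᵢ=1) = 2·(7−1)!/7! = 2/7.
By linearity, E[ΣXᵢ] = (6)·(2/7) = 12/7.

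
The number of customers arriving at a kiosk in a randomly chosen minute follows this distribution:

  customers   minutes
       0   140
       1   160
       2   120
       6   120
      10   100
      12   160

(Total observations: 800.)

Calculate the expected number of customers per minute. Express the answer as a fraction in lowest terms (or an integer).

Total = 800, so P(customers=0) = 140/800, etc.
E[X] = (7/40)·0 + (1/5)·1 + (3/20)·2 + (3/20)·6 + (1/8)·10 + (1/5)·12
     = 101/20

101/20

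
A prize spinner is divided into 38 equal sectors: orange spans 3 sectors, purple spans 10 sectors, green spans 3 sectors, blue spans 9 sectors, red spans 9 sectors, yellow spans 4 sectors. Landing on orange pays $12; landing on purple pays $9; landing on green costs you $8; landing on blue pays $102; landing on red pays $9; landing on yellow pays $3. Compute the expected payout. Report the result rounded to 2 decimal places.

$29.29

E[payout] = (3/38)·12 + (10/38)·9 + (3/38)·(-8) + (9/38)·102 + (9/38)·9 + (4/38)·3 = 1113/38
≈ $29.29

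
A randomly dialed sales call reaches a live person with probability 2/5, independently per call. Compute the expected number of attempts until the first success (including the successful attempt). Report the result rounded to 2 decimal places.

For a geometric distribution, E[trials] = 1/p = 1/(2/5) = 5/2.
≈ 2.50

2.50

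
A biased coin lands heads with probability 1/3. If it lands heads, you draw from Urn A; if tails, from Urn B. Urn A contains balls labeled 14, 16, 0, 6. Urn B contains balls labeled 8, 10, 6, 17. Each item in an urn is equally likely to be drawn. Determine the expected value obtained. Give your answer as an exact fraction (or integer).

E[X | Urn A] = (14 + 16 + 0 + 6)/4 = 9
E[X | Urn B] = (8 + 10 + 6 + 17)/4 = 41/4
E[X] = (1/3)·9 + (2/3)·41/4 = 59/6

59/6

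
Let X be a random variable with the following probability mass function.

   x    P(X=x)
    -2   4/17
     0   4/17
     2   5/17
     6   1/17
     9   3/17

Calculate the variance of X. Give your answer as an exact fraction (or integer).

E[X] = (4/17)·(-2) + (4/17)·0 + (5/17)·2 + (1/17)·6 + (3/17)·9 = 35/17
E[X²] = (4/17)·4 + (4/17)·0 + (5/17)·4 + (1/17)·36 + (3/17)·81 = 315/17
Var(X) = 315/17 − (35/17)² = 4130/289

4130/289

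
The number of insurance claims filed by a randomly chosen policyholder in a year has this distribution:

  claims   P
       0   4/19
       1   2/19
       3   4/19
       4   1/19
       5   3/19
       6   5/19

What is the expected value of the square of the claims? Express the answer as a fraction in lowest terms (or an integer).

E[X²] = (4/19)·0 + (2/19)·1 + (4/19)·9 + (1/19)·16 + (3/19)·25 + (5/19)·36
     = 309/19

309/19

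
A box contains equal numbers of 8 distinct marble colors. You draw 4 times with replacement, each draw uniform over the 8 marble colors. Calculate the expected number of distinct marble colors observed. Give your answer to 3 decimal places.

3.311

Let Xⱼ=1 if type j appears at least once. P(Xⱼ=1) = 1 − ((8−1)/8)^4 = 1695/4096.
E[#distinct] = 8·1695/4096 = 1695/512.
≈ 3.311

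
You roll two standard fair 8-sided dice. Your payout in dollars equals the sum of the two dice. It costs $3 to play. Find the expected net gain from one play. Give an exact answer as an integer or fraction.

$6

Distribution of the sum of the two dice: 2 w.p. 1/64, 3 w.p. 1/32, 4 w.p. 3/64, 5 w.p. 1/16, 6 w.p. 5/64, 7 w.p. 3/32, …
E[payout] = (1/64)·2 + (1/32)·3 + (3/64)·4 + (1/16)·5 + (5/64)·6 + (3/32)·7 + (7/64)·8 + (1/8)·9 + (7/64)·10 + (3/32)·11 + (5/64)·12 + (1/16)·13 + (3/64)·14 + (1/32)·15 + (1/64)·16 = 9
Expected profit = 9 − 3 = 6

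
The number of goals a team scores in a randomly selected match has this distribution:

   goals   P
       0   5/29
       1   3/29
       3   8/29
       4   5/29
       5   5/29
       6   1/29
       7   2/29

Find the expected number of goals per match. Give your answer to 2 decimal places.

E[X] = (5/29)·0 + (3/29)·1 + (8/29)·3 + (5/29)·4 + (5/29)·5 + (1/29)·6 + (2/29)·7
     = 92/29 ≈ 3.17

3.17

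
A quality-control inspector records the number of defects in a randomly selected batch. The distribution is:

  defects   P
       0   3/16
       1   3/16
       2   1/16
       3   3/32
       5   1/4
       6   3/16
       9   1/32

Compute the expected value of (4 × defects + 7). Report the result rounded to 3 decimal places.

E[4x+7] = (3/16)·7 + (3/16)·11 + (1/16)·15 + (3/32)·19 + (1/4)·27 + (3/16)·31 + (1/32)·43
     = 20 ≈ 20.000

20.000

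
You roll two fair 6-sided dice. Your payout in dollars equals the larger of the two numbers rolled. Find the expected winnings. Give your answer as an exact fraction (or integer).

Distribution of the larger of the two numbers rolled: 1 w.p. 1/36, 2 w.p. 1/12, 3 w.p. 5/36, 4 w.p. 7/36, 5 w.p. 1/4, 6 w.p. 11/36
E[payout] = (1/36)·1 + (1/12)·2 + (5/36)·3 + (7/36)·4 + (1/4)·5 + (11/36)·6 = 161/36

161/36 dollars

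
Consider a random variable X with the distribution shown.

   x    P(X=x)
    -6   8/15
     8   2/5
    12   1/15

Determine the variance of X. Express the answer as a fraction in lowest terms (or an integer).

1344/25

E[X] = (8/15)·(-6) + (2/5)·8 + (1/15)·12 = 4/5
E[X²] = (8/15)·36 + (2/5)·64 + (1/15)·144 = 272/5
Var(X) = 272/5 − (4/5)² = 1344/25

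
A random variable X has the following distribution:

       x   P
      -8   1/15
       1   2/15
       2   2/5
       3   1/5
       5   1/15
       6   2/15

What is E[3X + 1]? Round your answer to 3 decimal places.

7.400

E[3x+1] = (1/15)·(-23) + (2/15)·4 + (2/5)·7 + (1/5)·10 + (1/15)·16 + (2/15)·19
     = 37/5 ≈ 7.400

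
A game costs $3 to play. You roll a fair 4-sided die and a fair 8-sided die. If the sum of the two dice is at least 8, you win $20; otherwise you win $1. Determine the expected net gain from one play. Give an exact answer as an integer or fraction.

101/16 dollars

E[payout] = (9/16)·1 + (7/16)·20 = 149/16
Expected profit = 149/16 − 3 = 101/16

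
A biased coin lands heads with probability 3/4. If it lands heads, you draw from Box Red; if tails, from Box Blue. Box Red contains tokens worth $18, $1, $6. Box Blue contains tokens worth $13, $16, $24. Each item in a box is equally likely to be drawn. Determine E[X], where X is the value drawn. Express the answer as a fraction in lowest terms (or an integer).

E[X | Box Red] = (18 + 1 + 6)/3 = 25/3
E[X | Box Blue] = (13 + 16 + 24)/3 = 53/3
E[X] = (3/4)·25/3 + (1/4)·53/3 = 32/3

32/3 dollars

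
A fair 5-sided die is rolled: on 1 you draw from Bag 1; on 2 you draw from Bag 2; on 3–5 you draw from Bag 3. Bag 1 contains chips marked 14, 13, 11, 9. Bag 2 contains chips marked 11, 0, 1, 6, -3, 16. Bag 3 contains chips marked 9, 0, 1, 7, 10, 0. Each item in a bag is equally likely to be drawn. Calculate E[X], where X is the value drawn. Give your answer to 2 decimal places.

6.08

E[X | Bag 1] = (14 + 13 + 11 + 9)/4 = 47/4
E[X | Bag 2] = (11 + 0 + 1 + 6 − 3 + 16)/6 = 31/6
E[X | Bag 3] = (9 + 0 + 1 + 7 + 10 + 0)/6 = 9/2
E[X] = (1/5)·47/4 + (1/5)·31/6 + (3/5)·9/2 = 73/12 ≈ 6.08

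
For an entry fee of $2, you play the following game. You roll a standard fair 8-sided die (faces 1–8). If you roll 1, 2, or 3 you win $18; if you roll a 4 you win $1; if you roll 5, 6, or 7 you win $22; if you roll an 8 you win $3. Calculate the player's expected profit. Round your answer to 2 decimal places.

E[payout] = (1/8)·1 + (1/8)·3 + (3/8)·18 + (3/8)·22 = 31/2
Expected profit = 31/2 − 2 = 27/2 ≈ $13.50

$13.50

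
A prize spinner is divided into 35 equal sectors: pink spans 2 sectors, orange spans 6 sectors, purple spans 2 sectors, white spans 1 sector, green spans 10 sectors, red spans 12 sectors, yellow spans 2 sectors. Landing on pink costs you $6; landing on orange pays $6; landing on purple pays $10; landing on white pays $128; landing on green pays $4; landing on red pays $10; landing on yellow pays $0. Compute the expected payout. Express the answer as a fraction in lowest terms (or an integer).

332/35 dollars

E[payout] = (2/35)·(-6) + (6/35)·6 + (2/35)·10 + (1/35)·128 + (10/35)·4 + (12/35)·10 + (2/35)·0 = 332/35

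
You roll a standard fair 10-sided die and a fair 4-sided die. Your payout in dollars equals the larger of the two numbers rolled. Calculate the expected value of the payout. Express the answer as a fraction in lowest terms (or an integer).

23/4 dollars

Distribution of the larger of the two numbers rolled: 1 w.p. 1/40, 2 w.p. 3/40, 3 w.p. 1/8, 4 w.p. 7/40, 5 w.p. 1/10, 6 w.p. 1/10, …
E[payout] = (1/40)·1 + (3/40)·2 + (1/8)·3 + (7/40)·4 + (1/10)·5 + (1/10)·6 + (1/10)·7 + (1/10)·8 + (1/10)·9 + (1/10)·10 = 23/4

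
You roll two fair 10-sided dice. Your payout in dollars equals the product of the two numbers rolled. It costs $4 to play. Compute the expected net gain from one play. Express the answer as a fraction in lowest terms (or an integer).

105/4 dollars

Distribution of the product of the two numbers rolled: 1 w.p. 1/100, 2 w.p. 1/50, 3 w.p. 1/50, 4 w.p. 3/100, 5 w.p. 1/50, 6 w.p. 1/25, …
E[payout] = (1/100)·1 + (1/50)·2 + (1/50)·3 + (3/100)·4 + (1/50)·5 + (1/25)·6 + (1/50)·7 + (1/25)·8 + (3/100)·9 + (1/25)·10 + (1/25)·12 + (1/50)·14 + (1/50)·15 + (3/100)·16 + (1/25)·18 + (1/25)·20 + (1/50)·21 + (1/25)·24 + (1/100)·25 + (1/50)·27 + (1/50)·28 + (1/25)·30 + (1/50)·32 + (1/50)·35 + (3/100)·36 + (1/25)·40 + (1/50)·42 + (1/50)·45 + (1/50)·48 + (1/100)·49 + (1/50)·50 + (1/50)·54 + (1/50)·56 + (1/50)·60 + (1/50)·63 + (1/100)·64 + (1/50)·70 + (1/50)·72 + (1/50)·80 + (1/100)·81 + (1/50)·90 + (1/100)·100 = 121/4
Expected profit = 121/4 − 4 = 105/4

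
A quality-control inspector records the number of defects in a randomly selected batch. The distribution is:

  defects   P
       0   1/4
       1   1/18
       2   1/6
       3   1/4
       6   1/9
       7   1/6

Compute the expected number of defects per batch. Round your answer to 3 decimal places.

E[X] = (1/4)·0 + (1/18)·1 + (1/6)·2 + (1/4)·3 + (1/9)·6 + (1/6)·7
     = 107/36 ≈ 2.972

2.972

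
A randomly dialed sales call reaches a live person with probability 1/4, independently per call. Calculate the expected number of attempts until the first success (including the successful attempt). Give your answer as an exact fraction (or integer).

4

For a geometric distribution, E[trials] = 1/p = 1/(1/4) = 4.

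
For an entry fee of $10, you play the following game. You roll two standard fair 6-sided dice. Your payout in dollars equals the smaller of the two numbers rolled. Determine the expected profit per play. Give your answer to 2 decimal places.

Distribution of the smaller of the two numbers rolled: 1 w.p. 11/36, 2 w.p. 1/4, 3 w.p. 7/36, 4 w.p. 5/36, 5 w.p. 1/12, 6 w.p. 1/36
E[payout] = (11/36)·1 + (1/4)·2 + (7/36)·3 + (5/36)·4 + (1/12)·5 + (1/36)·6 = 91/36
Expected profit = 91/36 − 10 = -269/36 ≈ -$7.47

-$7.47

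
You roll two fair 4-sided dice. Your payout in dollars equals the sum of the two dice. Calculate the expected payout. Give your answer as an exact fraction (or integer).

$5

Distribution of the sum of the two dice: 2 w.p. 1/16, 3 w.p. 1/8, 4 w.p. 3/16, 5 w.p. 1/4, 6 w.p. 3/16, 7 w.p. 1/8, …
E[payout] = (1/16)·2 + (1/8)·3 + (3/16)·4 + (1/4)·5 + (3/16)·6 + (1/8)·7 + (1/16)·8 = 5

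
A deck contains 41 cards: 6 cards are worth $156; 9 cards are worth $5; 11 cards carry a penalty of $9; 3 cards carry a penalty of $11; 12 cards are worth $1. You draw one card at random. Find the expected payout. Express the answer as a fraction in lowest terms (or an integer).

E[payout] = (6/41)·156 + (9/41)·5 + (11/41)·(-9) + (3/41)·(-11) + (12/41)·1 = 21

$21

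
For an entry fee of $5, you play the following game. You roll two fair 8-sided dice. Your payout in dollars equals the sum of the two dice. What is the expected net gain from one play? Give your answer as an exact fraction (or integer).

$4

Distribution of the sum of the two dice: 2 w.p. 1/64, 3 w.p. 1/32, 4 w.p. 3/64, 5 w.p. 1/16, 6 w.p. 5/64, 7 w.p. 3/32, …
E[payout] = (1/64)·2 + (1/32)·3 + (3/64)·4 + (1/16)·5 + (5/64)·6 + (3/32)·7 + (7/64)·8 + (1/8)·9 + (7/64)·10 + (3/32)·11 + (5/64)·12 + (1/16)·13 + (3/64)·14 + (1/32)·15 + (1/64)·16 = 9
Expected profit = 9 − 5 = 4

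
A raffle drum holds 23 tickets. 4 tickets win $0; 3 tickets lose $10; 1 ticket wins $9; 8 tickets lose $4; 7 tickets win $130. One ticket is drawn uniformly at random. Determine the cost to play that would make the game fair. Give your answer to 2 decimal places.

E[payout] = (4/23)·0 + (3/23)·(-10) + (1/23)·9 + (8/23)·(-4) + (7/23)·130 = 857/23
Fair fee = E[payout] = 857/23 ≈ $37.26

$37.26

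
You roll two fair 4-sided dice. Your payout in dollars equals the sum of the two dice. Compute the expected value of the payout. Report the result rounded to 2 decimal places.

Distribution of the sum of the two dice: 2 w.p. 1/16, 3 w.p. 1/8, 4 w.p. 3/16, 5 w.p. 1/4, 6 w.p. 3/16, 7 w.p. 1/8, …
E[payout] = (1/16)·2 + (1/8)·3 + (3/16)·4 + (1/4)·5 + (3/16)·6 + (1/8)·7 + (1/16)·8 = 5
≈ $5.00

$5.00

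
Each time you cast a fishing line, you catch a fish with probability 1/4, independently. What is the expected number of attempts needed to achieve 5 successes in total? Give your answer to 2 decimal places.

By linearity (sum of 5 independent geometric waits), E[trials] = 5/p = 5/(1/4) = 20.
≈ 20.00

20.00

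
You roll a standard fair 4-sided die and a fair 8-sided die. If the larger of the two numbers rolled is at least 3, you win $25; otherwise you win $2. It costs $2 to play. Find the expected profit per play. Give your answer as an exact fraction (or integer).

161/8 dollars

E[payout] = (1/8)·2 + (7/8)·25 = 177/8
Expected profit = 177/8 − 2 = 161/8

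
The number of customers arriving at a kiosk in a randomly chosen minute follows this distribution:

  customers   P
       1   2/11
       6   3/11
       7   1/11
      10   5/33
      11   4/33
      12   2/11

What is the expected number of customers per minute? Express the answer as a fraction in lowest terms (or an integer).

E[X] = (2/11)·1 + (3/11)·6 + (1/11)·7 + (5/33)·10 + (4/33)·11 + (2/11)·12
     = 247/33

247/33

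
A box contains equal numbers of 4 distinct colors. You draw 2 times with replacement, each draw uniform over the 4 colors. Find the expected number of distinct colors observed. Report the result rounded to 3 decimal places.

Let Xⱼ=1 if type j appears at least once. P(Xⱼ=1) = 1 − ((4−1)/4)^2 = 7/16.
E[#distinct] = 4·7/16 = 7/4.
≈ 1.750

1.750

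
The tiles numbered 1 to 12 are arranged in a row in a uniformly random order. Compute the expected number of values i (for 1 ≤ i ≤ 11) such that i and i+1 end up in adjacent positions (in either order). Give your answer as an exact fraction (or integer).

For each i ∈ {1,…,11}, let Xᵢ = 1 if i and i+1 are adjacent. P(Xᵢ=1) = 2·(12−1)!/12! = 2/12.
By linearity, E[ΣXᵢ] = (11)·(2/12) = 11/6.

11/6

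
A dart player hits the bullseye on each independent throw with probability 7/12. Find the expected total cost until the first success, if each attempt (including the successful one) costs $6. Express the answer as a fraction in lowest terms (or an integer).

72/7 dollars

E[#attempts] = 1/p = 12/7; E[cost] = 6·12/7 = 72/7.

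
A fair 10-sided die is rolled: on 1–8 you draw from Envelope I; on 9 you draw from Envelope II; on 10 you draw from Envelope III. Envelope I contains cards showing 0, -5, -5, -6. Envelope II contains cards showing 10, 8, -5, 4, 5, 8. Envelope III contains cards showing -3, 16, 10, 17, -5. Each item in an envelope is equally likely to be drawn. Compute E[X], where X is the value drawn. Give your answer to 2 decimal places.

E[X | Envelope I] = (0 − 5 − 5 − 6)/4 = -4
E[X | Envelope II] = (10 + 8 − 5 + 4 + 5 + 8)/6 = 5
E[X | Envelope III] = (-3 + 16 + 10 + 17 − 5)/5 = 7
E[X] = (4/5)·(-4) + (1/10)·5 + (1/10)·7 = -2 ≈ -2.00

-2.00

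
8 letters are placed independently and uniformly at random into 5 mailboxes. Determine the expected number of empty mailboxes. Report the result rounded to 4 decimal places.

0.8389

Let Xⱼ=1 if mailbox j is empty. P(Xⱼ=1) = ((5-1)/5)^8 = 65536/390625.
By linearity, E[#empty] = 5·65536/390625 = 65536/78125.
≈ 0.8389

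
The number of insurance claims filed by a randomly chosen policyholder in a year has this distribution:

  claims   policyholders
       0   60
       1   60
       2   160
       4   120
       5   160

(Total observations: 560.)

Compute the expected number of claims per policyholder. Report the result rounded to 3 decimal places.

2.964

Total = 560, so P(claims=0) = 60/560, etc.
E[X] = (3/28)·0 + (3/28)·1 + (2/7)·2 + (3/14)·4 + (2/7)·5
     = 83/28 ≈ 2.964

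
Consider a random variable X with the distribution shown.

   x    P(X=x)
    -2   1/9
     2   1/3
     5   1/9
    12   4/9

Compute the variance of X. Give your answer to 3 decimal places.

28.444

E[X] = (1/9)·(-2) + (1/3)·2 + (1/9)·5 + (4/9)·12 = 19/3
E[X²] = (1/9)·4 + (1/3)·4 + (1/9)·25 + (4/9)·144 = 617/9
Var(X) = 617/9 − (19/3)² = 256/9 ≈ 28.444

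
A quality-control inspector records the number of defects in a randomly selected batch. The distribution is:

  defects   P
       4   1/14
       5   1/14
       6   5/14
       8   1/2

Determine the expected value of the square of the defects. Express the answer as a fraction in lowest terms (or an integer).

669/14

E[X²] = (1/14)·16 + (1/14)·25 + (5/14)·36 + (1/2)·64
     = 669/14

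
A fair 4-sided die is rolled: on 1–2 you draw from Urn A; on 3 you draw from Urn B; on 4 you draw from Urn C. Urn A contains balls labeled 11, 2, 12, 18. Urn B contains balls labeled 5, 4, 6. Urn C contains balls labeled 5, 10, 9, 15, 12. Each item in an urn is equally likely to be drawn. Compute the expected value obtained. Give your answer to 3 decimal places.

E[X | Urn A] = (11 + 2 + 12 + 18)/4 = 43/4
E[X | Urn B] = (5 + 4 + 6)/3 = 5
E[X | Urn C] = (5 + 10 + 9 + 15 + 12)/5 = 51/5
E[X] = (1/2)·43/4 + (1/4)·5 + (1/4)·51/5 = 367/40 ≈ 9.175

9.175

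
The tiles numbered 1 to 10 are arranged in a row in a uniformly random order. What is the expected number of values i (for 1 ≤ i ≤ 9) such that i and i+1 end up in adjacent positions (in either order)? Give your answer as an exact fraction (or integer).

9/5

For each i ∈ {1,…,9}, let Xᵢ = 1 if i and i+1 are adjacent. P(Xᵢ=1) = 2·(10−1)!/10! = 2/10.
By linearity, E[ΣXᵢ] = (9)·(2/10) = 9/5.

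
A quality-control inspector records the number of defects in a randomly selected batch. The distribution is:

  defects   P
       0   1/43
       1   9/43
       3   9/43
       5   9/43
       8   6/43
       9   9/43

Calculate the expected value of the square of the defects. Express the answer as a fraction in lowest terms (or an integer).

E[X²] = (1/43)·0 + (9/43)·1 + (9/43)·9 + (9/43)·25 + (6/43)·64 + (9/43)·81
     = 1428/43

1428/43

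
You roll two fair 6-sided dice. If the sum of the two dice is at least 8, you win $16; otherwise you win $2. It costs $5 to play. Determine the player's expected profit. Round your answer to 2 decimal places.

E[payout] = (7/12)·2 + (5/12)·16 = 47/6
Expected profit = 47/6 − 5 = 17/6 ≈ $2.83

$2.83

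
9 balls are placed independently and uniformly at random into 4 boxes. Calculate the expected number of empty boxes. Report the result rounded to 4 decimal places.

0.3003

Let Xⱼ=1 if box j is empty. P(Xⱼ=1) = ((4-1)/4)^9 = 19683/262144.
By linearity, E[#empty] = 4·19683/262144 = 19683/65536.
≈ 0.3003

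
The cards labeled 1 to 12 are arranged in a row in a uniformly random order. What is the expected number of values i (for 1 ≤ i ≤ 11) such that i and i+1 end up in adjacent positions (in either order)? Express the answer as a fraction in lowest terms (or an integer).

For each i ∈ {1,…,11}, let Xᵢ = 1 if i and i+1 are adjacent. P(Xᵢ=1) = 2·(12−1)!/12! = 2/12.
By linearity, E[ΣXᵢ] = (11)·(2/12) = 11/6.

11/6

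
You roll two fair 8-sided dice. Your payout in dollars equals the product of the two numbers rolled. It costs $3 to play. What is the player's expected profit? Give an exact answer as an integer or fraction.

69/4 dollars

Distribution of the product of the two numbers rolled: 1 w.p. 1/64, 2 w.p. 1/32, 3 w.p. 1/32, 4 w.p. 3/64, 5 w.p. 1/32, 6 w.p. 1/16, …
E[payout] = (1/64)·1 + (1/32)·2 + (1/32)·3 + (3/64)·4 + (1/32)·5 + (1/16)·6 + (1/32)·7 + (1/16)·8 + (1/64)·9 + (1/32)·10 + (1/16)·12 + (1/32)·14 + (1/32)·15 + (3/64)·16 + (1/32)·18 + (1/32)·20 + (1/32)·21 + (1/16)·24 + (1/64)·25 + (1/32)·28 + (1/32)·30 + (1/32)·32 + (1/32)·35 + (1/64)·36 + (1/32)·40 + (1/32)·42 + (1/32)·48 + (1/64)·49 + (1/32)·56 + (1/64)·64 = 81/4
Expected profit = 81/4 − 3 = 69/4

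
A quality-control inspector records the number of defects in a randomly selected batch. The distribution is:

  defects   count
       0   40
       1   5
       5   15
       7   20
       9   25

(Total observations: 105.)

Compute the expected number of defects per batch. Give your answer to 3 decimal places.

4.238

Total = 105, so P(defects=0) = 40/105, etc.
E[X] = (8/21)·0 + (1/21)·1 + (1/7)·5 + (4/21)·7 + (5/21)·9
     = 89/21 ≈ 4.238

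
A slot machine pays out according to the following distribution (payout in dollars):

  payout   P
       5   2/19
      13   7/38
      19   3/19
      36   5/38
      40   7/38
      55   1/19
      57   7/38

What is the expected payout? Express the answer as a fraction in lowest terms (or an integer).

597/19 dollars

E[X] = (2/19)·5 + (7/38)·13 + (3/19)·19 + (5/38)·36 + (7/38)·40 + (1/19)·55 + (7/38)·57
     = 597/19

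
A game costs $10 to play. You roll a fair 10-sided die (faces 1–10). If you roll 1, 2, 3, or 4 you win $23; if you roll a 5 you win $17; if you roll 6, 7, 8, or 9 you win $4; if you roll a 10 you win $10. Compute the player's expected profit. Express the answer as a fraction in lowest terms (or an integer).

7/2 dollars

E[payout] = (2/5)·4 + (1/10)·10 + (1/10)·17 + (2/5)·23 = 27/2
Expected profit = 27/2 − 10 = 7/2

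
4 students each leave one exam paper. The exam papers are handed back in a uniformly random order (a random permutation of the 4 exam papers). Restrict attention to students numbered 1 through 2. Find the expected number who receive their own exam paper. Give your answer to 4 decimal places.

0.5000

Let Xᵢ = 1 if person i gets their own exam paper. For each i, P(Xᵢ=1) = 1/4.
By linearity of expectation, E[X₁+…+X_2] = 2·(1/4) = 1/2.
≈ 0.5000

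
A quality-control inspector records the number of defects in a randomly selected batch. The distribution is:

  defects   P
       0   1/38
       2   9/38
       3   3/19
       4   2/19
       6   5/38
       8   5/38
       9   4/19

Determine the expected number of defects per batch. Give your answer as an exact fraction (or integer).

E[X] = (1/38)·0 + (9/38)·2 + (3/19)·3 + (2/19)·4 + (5/38)·6 + (5/38)·8 + (4/19)·9
     = 97/19

97/19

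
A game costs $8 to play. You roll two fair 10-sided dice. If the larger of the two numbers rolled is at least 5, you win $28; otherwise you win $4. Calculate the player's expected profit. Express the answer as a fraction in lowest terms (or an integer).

E[payout] = (4/25)·4 + (21/25)·28 = 604/25
Expected profit = 604/25 − 8 = 404/25

404/25 dollars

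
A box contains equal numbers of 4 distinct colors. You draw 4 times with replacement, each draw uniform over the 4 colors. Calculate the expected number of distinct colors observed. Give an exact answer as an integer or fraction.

175/64

Let Xⱼ=1 if type j appears at least once. P(Xⱼ=1) = 1 − ((4−1)/4)^4 = 175/256.
E[#distinct] = 4·175/256 = 175/64.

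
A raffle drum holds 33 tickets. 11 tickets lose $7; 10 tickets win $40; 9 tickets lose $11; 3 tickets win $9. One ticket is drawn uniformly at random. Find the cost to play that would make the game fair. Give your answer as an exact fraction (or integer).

251/33 dollars

E[payout] = (11/33)·(-7) + (10/33)·40 + (9/33)·(-11) + (3/33)·9 = 251/33
Fair fee = E[payout] = 251/33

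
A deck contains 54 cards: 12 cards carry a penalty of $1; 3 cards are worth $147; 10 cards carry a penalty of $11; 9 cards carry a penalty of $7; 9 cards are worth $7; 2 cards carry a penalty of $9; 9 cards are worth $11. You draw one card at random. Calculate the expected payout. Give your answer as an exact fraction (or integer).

200/27 dollars

E[payout] = (12/54)·(-1) + (3/54)·147 + (10/54)·(-11) + (9/54)·(-7) + (9/54)·7 + (2/54)·(-9) + (9/54)·11 = 200/27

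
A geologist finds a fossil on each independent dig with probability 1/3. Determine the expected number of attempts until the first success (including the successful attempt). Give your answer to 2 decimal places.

3.00

For a geometric distribution, E[trials] = 1/p = 1/(1/3) = 3.
≈ 3.00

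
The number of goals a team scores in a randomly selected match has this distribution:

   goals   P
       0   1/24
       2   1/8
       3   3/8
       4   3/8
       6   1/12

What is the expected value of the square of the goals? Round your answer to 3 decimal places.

E[X²] = (1/24)·0 + (1/8)·4 + (3/8)·9 + (3/8)·16 + (1/12)·36
     = 103/8 ≈ 12.875

12.875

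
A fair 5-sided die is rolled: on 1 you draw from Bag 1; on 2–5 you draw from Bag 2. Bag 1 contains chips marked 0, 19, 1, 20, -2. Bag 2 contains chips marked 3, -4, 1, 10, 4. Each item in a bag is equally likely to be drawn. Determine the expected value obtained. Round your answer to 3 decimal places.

E[X | Bag 1] = (0 + 19 + 1 + 20 − 2)/5 = 38/5
E[X | Bag 2] = (3 − 4 + 1 + 10 + 4)/5 = 14/5
E[X] = (1/5)·38/5 + (4/5)·14/5 = 94/25 ≈ 3.760

3.760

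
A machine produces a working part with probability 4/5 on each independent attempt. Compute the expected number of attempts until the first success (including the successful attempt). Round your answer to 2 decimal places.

For a geometric distribution, E[trials] = 1/p = 1/(4/5) = 5/4.
≈ 1.25

1.25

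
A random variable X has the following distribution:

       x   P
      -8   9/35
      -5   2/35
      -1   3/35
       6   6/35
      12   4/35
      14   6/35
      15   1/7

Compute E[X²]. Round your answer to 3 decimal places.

E[X²] = (9/35)·64 + (2/35)·25 + (3/35)·1 + (6/35)·36 + (4/35)·144 + (6/35)·196 + (1/7)·225
     = 3722/35 ≈ 106.343

106.343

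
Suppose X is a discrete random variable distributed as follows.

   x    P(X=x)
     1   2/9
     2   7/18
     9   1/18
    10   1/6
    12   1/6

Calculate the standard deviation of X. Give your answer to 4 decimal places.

E[X] = 31/6, E[X²] = 845/18
Var(X) = E[X²] − (E[X])² = 845/18 − 961/36 = 81/4
SD(X) = √(81/4) ≈ 4.5000

4.5000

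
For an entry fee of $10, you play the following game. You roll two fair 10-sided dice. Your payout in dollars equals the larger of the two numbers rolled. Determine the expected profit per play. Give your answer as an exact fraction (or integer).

Distribution of the larger of the two numbers rolled: 1 w.p. 1/100, 2 w.p. 3/100, 3 w.p. 1/20, 4 w.p. 7/100, 5 w.p. 9/100, 6 w.p. 11/100, …
E[payout] = (1/100)·1 + (3/100)·2 + (1/20)·3 + (7/100)·4 + (9/100)·5 + (11/100)·6 + (13/100)·7 + (3/20)·8 + (17/100)·9 + (19/100)·10 = 143/20
Expected profit = 143/20 − 10 = -57/20

-57/20 dollars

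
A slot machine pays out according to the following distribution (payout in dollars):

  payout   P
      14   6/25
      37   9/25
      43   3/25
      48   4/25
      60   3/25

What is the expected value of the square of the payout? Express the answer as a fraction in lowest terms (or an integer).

E[X²] = (6/25)·196 + (9/25)·1369 + (3/25)·1849 + (4/25)·2304 + (3/25)·3600
     = 7812/5

7812/5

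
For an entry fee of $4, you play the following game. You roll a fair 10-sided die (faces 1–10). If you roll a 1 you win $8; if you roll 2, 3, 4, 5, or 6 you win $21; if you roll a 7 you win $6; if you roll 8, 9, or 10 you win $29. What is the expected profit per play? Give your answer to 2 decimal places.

$16.60

E[payout] = (1/10)·6 + (1/10)·8 + (1/2)·21 + (3/10)·29 = 103/5
Expected profit = 103/5 − 4 = 83/5 ≈ $16.60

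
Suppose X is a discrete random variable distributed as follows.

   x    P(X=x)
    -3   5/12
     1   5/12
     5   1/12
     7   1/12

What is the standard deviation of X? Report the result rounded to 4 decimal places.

E[X] = 1/6, E[X²] = 31/3
Var(X) = E[X²] − (E[X])² = 31/3 − 1/36 = 371/36
SD(X) = √(371/36) ≈ 3.2102

3.2102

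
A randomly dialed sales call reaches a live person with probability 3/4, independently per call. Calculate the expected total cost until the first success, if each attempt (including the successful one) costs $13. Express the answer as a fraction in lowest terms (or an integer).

E[#attempts] = 1/p = 4/3; E[cost] = 13·4/3 = 52/3.

52/3 dollars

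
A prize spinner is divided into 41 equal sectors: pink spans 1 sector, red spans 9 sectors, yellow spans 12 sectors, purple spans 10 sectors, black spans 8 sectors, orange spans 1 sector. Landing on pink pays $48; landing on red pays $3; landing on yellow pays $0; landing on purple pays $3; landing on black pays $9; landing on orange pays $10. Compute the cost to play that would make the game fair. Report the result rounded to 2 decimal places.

$4.56

E[payout] = (1/41)·48 + (9/41)·3 + (12/41)·0 + (10/41)·3 + (8/41)·9 + (1/41)·10 = 187/41
Fair fee = E[payout] = 187/41 ≈ $4.56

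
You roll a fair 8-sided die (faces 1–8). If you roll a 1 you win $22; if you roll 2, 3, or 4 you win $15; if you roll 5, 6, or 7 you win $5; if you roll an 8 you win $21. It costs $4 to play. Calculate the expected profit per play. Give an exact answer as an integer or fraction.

71/8 dollars

E[payout] = (3/8)·5 + (3/8)·15 + (1/8)·21 + (1/8)·22 = 103/8
Expected profit = 103/8 − 4 = 71/8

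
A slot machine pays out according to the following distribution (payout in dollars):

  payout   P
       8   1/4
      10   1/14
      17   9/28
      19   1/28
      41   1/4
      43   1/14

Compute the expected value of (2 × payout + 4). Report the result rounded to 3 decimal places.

E[2x+4] = (1/4)·20 + (1/14)·24 + (9/28)·38 + (1/28)·42 + (1/4)·86 + (1/14)·90
     = 677/14 ≈ 48.357

48.357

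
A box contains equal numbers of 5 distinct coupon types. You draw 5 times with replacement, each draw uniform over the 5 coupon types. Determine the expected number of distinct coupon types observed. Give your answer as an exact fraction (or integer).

2101/625

Let Xⱼ=1 if type j appears at least once. P(Xⱼ=1) = 1 − ((5−1)/5)^5 = 2101/3125.
E[#distinct] = 5·2101/3125 = 2101/625.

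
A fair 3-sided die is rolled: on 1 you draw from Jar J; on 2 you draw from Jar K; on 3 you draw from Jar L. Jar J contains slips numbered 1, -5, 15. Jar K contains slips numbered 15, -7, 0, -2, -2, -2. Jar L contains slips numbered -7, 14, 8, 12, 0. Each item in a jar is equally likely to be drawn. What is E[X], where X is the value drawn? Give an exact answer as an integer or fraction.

47/15

E[X | Jar J] = (1 − 5 + 15)/3 = 11/3
E[X | Jar K] = (15 − 7 + 0 − 2 − 2 − 2)/6 = 1/3
E[X | Jar L] = (-7 + 14 + 8 + 12 + 0)/5 = 27/5
E[X] = (1/3)·11/3 + (1/3)·1/3 + (1/3)·27/5 = 47/15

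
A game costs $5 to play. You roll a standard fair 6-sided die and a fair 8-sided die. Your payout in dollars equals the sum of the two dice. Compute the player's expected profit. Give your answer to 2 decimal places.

Distribution of the sum of the two dice: 2 w.p. 1/48, 3 w.p. 1/24, 4 w.p. 1/16, 5 w.p. 1/12, 6 w.p. 5/48, 7 w.p. 1/8, …
E[payout] = (1/48)·2 + (1/24)·3 + (1/16)·4 + (1/12)·5 + (5/48)·6 + (1/8)·7 + (1/8)·8 + (1/8)·9 + (5/48)·10 + (1/12)·11 + (1/16)·12 + (1/24)·13 + (1/48)·14 = 8
Expected profit = 8 − 5 = 3 ≈ $3.00

$3.00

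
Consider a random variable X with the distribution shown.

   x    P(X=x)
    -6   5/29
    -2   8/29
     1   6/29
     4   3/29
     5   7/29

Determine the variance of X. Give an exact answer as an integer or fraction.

12740/841

E[X] = (5/29)·(-6) + (8/29)·(-2) + (6/29)·1 + (3/29)·4 + (7/29)·5 = 7/29
E[X²] = (5/29)·36 + (8/29)·4 + (6/29)·1 + (3/29)·16 + (7/29)·25 = 441/29
Var(X) = 441/29 − (7/29)² = 12740/841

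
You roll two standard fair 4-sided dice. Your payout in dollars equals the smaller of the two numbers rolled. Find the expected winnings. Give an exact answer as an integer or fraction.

15/8 dollars

Distribution of the smaller of the two numbers rolled: 1 w.p. 7/16, 2 w.p. 5/16, 3 w.p. 3/16, 4 w.p. 1/16
E[payout] = (7/16)·1 + (5/16)·2 + (3/16)·3 + (1/16)·4 = 15/8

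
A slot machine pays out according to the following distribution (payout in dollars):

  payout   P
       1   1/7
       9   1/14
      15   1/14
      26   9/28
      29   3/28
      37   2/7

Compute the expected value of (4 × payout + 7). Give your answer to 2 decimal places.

E[4x+7] = (1/7)·11 + (1/14)·43 + (1/14)·67 + (9/28)·111 + (3/28)·123 + (2/7)·155
     = 718/7 ≈ 102.57

102.57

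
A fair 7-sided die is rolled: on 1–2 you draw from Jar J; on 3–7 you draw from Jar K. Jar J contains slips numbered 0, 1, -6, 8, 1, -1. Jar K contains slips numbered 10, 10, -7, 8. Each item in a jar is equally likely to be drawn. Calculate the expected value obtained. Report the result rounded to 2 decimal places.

3.89

E[X | Jar J] = (0 + 1 − 6 + 8 + 1 − 1)/6 = 1/2
E[X | Jar K] = (10 + 10 − 7 + 8)/4 = 21/4
E[X] = (2/7)·1/2 + (5/7)·21/4 = 109/28 ≈ 3.89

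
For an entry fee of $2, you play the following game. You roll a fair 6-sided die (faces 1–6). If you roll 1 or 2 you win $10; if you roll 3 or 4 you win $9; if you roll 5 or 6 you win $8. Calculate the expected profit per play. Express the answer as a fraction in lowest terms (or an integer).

E[payout] = (1/3)·8 + (1/3)·9 + (1/3)·10 = 9
Expected profit = 9 − 2 = 7

$7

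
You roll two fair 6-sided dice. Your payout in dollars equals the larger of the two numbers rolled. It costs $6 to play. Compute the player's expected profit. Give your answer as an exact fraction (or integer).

-55/36 dollars

Distribution of the larger of the two numbers rolled: 1 w.p. 1/36, 2 w.p. 1/12, 3 w.p. 5/36, 4 w.p. 7/36, 5 w.p. 1/4, 6 w.p. 11/36
E[payout] = (1/36)·1 + (1/12)·2 + (5/36)·3 + (7/36)·4 + (1/4)·5 + (11/36)·6 = 161/36
Expected profit = 161/36 − 6 = -55/36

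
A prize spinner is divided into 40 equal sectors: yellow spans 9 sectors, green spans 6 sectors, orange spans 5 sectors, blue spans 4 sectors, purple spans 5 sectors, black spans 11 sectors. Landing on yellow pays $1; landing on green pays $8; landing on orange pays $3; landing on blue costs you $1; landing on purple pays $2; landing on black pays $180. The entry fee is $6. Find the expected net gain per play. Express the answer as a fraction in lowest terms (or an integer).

909/20 dollars

E[payout] = (9/40)·1 + (6/40)·8 + (5/40)·3 + (4/40)·(-1) + (5/40)·2 + (11/40)·180 = 1029/20
Expected profit = 1029/20 − 6 = 909/20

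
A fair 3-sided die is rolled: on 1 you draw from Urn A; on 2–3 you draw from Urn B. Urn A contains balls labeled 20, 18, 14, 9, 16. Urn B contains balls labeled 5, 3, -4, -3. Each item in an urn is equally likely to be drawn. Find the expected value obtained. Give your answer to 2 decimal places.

E[X | Urn A] = (20 + 18 + 14 + 9 + 16)/5 = 77/5
E[X | Urn B] = (5 + 3 − 4 − 3)/4 = 1/4
E[X] = (1/3)·77/5 + (2/3)·1/4 = 53/10 ≈ 5.30

5.30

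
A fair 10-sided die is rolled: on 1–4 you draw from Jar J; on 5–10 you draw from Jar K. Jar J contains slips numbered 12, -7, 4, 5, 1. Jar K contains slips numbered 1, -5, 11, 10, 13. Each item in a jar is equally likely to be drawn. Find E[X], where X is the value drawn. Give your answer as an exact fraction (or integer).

24/5

E[X | Jar J] = (12 − 7 + 4 + 5 + 1)/5 = 3
E[X | Jar K] = (1 − 5 + 11 + 10 + 13)/5 = 6
E[X] = (2/5)·3 + (3/5)·6 = 24/5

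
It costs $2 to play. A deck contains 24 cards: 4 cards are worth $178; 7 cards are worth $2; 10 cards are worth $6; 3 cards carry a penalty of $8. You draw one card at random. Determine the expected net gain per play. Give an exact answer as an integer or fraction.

E[payout] = (4/24)·178 + (7/24)·2 + (10/24)·6 + (3/24)·(-8) = 127/4
Expected profit = 127/4 − 2 = 119/4

119/4 dollars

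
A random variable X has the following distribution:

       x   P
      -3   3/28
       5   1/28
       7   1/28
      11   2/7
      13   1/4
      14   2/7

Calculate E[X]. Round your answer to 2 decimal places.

10.50

E[X] = (3/28)·(-3) + (1/28)·5 + (1/28)·7 + (2/7)·11 + (1/4)·13 + (2/7)·14
     = 21/2 ≈ 10.50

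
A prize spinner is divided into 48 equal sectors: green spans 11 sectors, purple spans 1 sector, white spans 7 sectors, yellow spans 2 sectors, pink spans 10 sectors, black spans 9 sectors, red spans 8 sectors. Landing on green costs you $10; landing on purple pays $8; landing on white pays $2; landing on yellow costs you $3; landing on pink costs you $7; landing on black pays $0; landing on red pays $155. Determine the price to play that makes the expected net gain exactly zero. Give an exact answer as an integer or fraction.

269/12 dollars

E[payout] = (11/48)·(-10) + (1/48)·8 + (7/48)·2 + (2/48)·(-3) + (10/48)·(-7) + (9/48)·0 + (8/48)·155 = 269/12
Fair fee = E[payout] = 269/12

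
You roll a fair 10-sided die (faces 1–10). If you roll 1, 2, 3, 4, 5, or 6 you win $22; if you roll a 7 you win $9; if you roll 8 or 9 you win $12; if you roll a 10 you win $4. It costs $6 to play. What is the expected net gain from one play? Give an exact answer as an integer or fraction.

109/10 dollars

E[payout] = (1/10)·4 + (1/10)·9 + (1/5)·12 + (3/5)·22 = 169/10
Expected profit = 169/10 − 6 = 109/10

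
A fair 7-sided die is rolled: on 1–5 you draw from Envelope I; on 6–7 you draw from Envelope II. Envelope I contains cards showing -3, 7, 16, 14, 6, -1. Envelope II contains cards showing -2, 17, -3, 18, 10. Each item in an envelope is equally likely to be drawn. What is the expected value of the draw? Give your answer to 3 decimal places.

E[X | Envelope I] = (-3 + 7 + 16 + 14 + 6 − 1)/6 = 13/2
E[X | Envelope II] = (-2 + 17 − 3 + 18 + 10)/5 = 8
E[X] = (5/7)·13/2 + (2/7)·8 = 97/14 ≈ 6.929

6.929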